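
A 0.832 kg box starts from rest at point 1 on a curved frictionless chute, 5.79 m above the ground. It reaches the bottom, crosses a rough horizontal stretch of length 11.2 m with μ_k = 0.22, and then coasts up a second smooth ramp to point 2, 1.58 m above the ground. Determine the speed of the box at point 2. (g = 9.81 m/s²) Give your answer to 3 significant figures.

Energy at 1: mgh₁ = (0.832)(9.81)(5.79) = 47.258 J
Friction loss: W_f = μ_k mg d = 20.11 J
At 2: ½mv² + mgh₂ = mgh₁ − W_f
½mv² = 47.258 − 20.11 − 12.896 = 14.251 J
v = √(2 × 14.251/0.832) = 5.853 m/s

v = 5.85 m/s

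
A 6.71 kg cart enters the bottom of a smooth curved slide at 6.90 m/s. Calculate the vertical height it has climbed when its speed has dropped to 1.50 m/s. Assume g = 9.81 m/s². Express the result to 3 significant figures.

Energy balance between the two points: ½mv₁² = ½mv₂² + mgh
h = (v₁² − v₂²)/(2g) = (6.90² − 1.50²)/(2 × 9.81) = 2.312 m

h = 2.31 m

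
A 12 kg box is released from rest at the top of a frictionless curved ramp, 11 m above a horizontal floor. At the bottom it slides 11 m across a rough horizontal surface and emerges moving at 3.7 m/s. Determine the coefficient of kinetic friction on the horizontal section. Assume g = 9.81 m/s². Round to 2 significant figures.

μ_k = 0.94

Energy at the top = energy at the end + work done against friction:
mgh = ½mv² + μ_k m g d
mgh = 1294.9 J; ½mv² = 82.140 J
W_f = 1294.9 − 82.140 = 1213 J
μ_k = W_f/(mg·d) = 1213/(117.7 × 11) = 0.9366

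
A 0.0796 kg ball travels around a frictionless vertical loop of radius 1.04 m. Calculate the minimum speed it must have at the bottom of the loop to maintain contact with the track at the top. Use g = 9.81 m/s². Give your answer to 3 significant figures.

At the top: mg = mv_top²/r ⇒ v_top² = gr = 10.20 m²/s²
Energy from bottom to top (height 2r): ½mv_bot² = ½mv_top² + mg(2r)
v_bot² = gr + 4gr = 5gr = 51.01
v_bot = √(5gr) = 7.142 m/s

v = 7.14 m/s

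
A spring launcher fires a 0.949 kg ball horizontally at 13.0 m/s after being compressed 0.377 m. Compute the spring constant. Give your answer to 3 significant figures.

Spring PE at full compression equals KE at release: ½kx² = ½mv²
k = mv²/x² = (0.949)(13.0)²/(0.377)² = 1128 N/m

k = 1130 N/m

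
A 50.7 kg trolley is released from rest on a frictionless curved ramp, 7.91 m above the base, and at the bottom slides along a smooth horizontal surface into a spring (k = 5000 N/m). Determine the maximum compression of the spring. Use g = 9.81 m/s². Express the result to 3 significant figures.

At max compression the trolley is momentarily at rest: mgh = ½kx²
x = √(2mgh/k) = √(2 × 50.7 × 9.81 × 7.91 / 5000) = 1.254 m

x = 1.25 m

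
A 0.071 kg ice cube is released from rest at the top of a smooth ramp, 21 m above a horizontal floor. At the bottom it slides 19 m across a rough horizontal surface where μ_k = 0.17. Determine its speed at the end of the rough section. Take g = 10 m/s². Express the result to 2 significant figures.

Energy bookkeeping (friction removes W_f = μ_k N d):
mgh = ½mv² + μ_k m g d
W_f = μ_k mg d = (0.17)(0.071)(10)(19) = 2.293 J
½mv² = mgh − W_f = 14.910 − 2.293 = 12.617 J
v = √(2 × 12.617/0.071) = 18.85 m/s

v = 19 m/s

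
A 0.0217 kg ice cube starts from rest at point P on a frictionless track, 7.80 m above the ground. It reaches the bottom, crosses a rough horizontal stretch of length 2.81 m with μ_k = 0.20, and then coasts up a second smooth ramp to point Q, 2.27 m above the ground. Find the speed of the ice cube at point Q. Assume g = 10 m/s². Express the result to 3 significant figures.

Energy at P: mgh₁ = (0.0217)(10)(7.80) = 1.6926 J
Friction loss: W_f = μ_k mg d = 0.1220 J
At Q: ½mv² + mgh₂ = mgh₁ − W_f
½mv² = 1.6926 − 0.1220 − 0.49259 = 1.0781 J
v = √(2 × 1.0781/0.0217) = 9.968 m/s

v = 9.97 m/s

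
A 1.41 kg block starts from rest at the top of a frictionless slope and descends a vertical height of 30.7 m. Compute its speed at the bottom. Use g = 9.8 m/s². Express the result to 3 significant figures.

v = 24.5 m/s

By conservation of mechanical energy, mgh = ½mv²
The mass cancels from both sides.
v = √(2gh) = √(2 × 9.8 × 30.7) = √601.72 = 24.53 m/s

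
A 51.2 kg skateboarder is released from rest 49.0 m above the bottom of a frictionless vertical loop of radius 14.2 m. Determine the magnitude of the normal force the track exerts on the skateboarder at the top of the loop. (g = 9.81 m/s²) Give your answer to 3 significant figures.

N = 955 N

Energy from release to top (height 2r): mgh = ½mv_top² + mg(2r)
v_top² = 2g(h − 2r) = 2(9.81)(49.0 − 28.40) = 404.17 m²/s²
At the top, both N and weight point toward the centre: N + mg = mv_top²/r
N = m(v_top²/r − g) = 51.2(404.17/14.2 − 9.81) = 955.0 N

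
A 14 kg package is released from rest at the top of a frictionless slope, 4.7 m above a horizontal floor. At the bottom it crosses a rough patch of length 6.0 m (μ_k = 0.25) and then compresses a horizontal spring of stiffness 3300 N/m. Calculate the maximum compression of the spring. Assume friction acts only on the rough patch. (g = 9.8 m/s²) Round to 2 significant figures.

Initial energy: E₁ = mgh = (14)(9.8)(4.7) = 644.84 J
Friction removes W_f = μ_k mg d = (0.25)(14)(9.8)(6.0) = 205.8 J
Energy reaching the spring: E = 644.84 − 205.8 = 439.04 J
At max compression ½kx² = E ⇒ x = √(2E/k) = √(2 × 439.04/3300) = 0.5158 m

x = 0.52 m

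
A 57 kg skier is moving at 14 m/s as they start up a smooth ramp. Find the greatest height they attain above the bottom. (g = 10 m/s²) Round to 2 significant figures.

Setting KE at the bottom equal to PE gained: ½mv² = mgh
h = v²/(2g) = 14²/(2 × 10) = 9.800 m

h = 9.8 m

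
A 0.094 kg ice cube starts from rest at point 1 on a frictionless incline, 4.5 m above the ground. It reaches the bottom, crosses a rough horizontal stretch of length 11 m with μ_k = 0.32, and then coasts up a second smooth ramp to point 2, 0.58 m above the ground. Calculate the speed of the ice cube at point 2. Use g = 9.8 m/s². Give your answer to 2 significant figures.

Energy at 1: mgh₁ = (0.094)(9.8)(4.5) = 4.1454 J
Friction loss: W_f = μ_k mg d = 3.243 J
At 2: ½mv² + mgh₂ = mgh₁ − W_f
½mv² = 4.1454 − 3.243 − 0.53430 = 0.36848 J
v = √(2 × 0.36848/0.094) = 2.800 m/s

v = 2.8 m/s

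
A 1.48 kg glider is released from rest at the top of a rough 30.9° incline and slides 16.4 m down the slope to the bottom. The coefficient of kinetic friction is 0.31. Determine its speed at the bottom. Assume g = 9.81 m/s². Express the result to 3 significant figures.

v = 8.92 m/s

Energy: mgh = ½mv² + W_f, with h = L sinθ and W_f = μ_k (mg cosθ) L
mgh = mgL sinθ = (1.48)(9.81)(16.4)sin30.9° = 122.28 J
W_f = μ_k mg cosθ · L = (0.31)(1.48)(9.81)cos30.9°·16.4 = 63.34 J
½mv² = 122.28 − 63.34 = 58.942 J
v = √(2 × 58.942/1.48) = 8.925 m/s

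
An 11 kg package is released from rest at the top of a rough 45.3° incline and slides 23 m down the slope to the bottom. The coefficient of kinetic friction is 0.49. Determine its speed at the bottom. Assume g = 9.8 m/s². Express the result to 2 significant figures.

Taking the bottom as reference, mgh = ½mv² + μ_k N L with h = L sinθ, N = mg cosθ:
mgh = mgL sinθ = (11)(9.8)(23)sin45.3° = 1762.4 J
W_f = μ_k mg cosθ · L = (0.49)(11)(9.8)cos45.3°·23 = 854.6 J
½mv² = 1762.4 − 854.6 = 907.80 J
v = √(2 × 907.80/11) = 12.85 m/s

v = 13 m/s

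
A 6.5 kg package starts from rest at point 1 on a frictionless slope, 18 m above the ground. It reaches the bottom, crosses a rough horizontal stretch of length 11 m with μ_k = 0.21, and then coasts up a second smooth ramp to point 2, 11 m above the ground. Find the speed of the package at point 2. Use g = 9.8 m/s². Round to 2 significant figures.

Energy at 1: mgh₁ = (6.5)(9.8)(18) = 1146.6 J
Friction loss: W_f = μ_k mg d = 147.1 J
At 2: ½mv² + mgh₂ = mgh₁ − W_f
½mv² = 1146.6 − 147.1 − 700.70 = 298.75 J
v = √(2 × 298.75/6.5) = 9.588 m/s

v = 9.6 m/s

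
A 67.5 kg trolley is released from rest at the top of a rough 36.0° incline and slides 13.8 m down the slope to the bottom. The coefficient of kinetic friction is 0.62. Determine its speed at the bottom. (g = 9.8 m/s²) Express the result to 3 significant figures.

Energy: mgh = ½mv² + W_f, with h = L sinθ and W_f = μ_k (mg cosθ) L
mgh = mgL sinθ = (67.5)(9.8)(13.8)sin36.0° = 5365.7 J
W_f = μ_k mg cosθ · L = (0.62)(67.5)(9.8)cos36.0°·13.8 = 4579 J
½mv² = 5365.7 − 4579 = 786.85 J
v = √(2 × 786.85/67.5) = 4.828 m/s

v = 4.83 m/s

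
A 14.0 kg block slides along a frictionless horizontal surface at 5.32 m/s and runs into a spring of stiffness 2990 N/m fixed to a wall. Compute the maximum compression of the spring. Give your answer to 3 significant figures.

At max compression the block is momentarily at rest: ½mv² = ½kx²
x = v√(m/k) = 5.32 × √(14.0/2990) = 0.3640 m

x = 0.364 m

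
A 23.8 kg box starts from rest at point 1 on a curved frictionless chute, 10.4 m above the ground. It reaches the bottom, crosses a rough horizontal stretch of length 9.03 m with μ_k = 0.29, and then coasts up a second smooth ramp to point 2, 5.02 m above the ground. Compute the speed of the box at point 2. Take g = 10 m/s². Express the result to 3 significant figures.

v = 7.43 m/s

Energy at 1: mgh₁ = (23.8)(10)(10.4) = 2475.2 J
Friction loss: W_f = μ_k mg d = 623.3 J
At 2: ½mv² + mgh₂ = mgh₁ − W_f
½mv² = 2475.2 − 623.3 − 1194.8 = 657.19 J
v = √(2 × 657.19/23.8) = 7.431 m/s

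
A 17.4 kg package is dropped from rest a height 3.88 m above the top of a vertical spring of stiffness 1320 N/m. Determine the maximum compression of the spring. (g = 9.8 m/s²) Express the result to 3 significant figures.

x = 1.14 m

Let x be the compression. The total drop is H + x, and the package is instantaneously at rest at max compression, so energy conservation gives:
mg(H + x) = ½kx²
½(1320)x² − (17.4)(9.8)x − (17.4)(9.8)(3.88) = 0
660.0x² − 170.5x − 661.6 = 0
x = [170.5 + √(29077 + 1.7467e+06)]/(2 × 660.0) = 1.139 m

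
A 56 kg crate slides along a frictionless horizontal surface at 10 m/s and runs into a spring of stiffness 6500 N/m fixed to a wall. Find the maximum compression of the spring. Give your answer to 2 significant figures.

All KE is stored as spring PE at maximum compression: ½mv² = ½kx²
x = v√(m/k) = 10 × √(56/6500) = 0.9282 m

x = 0.93 m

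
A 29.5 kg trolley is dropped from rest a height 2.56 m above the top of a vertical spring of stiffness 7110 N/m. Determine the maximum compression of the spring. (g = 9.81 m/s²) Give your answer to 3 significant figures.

Take the reference level at the top of the uncompressed spring. At max compression the trolley has fallen H + x and is momentarily at rest:
mg(H + x) = ½kx²
½(7110)x² − (29.5)(9.81)x − (29.5)(9.81)(2.56) = 0
3555x² − 289.4x − 740.9 = 0
x = [289.4 + √(83749 + 1.0535e+07)]/(2 × 3555) = 0.4990 m

x = 0.499 m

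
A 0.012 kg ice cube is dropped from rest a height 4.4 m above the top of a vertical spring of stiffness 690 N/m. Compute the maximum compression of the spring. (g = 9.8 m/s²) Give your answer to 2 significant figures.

Let x be the compression. The total drop is H + x, and the cube is instantaneously at rest at max compression, so energy conservation gives:
mg(H + x) = ½kx²
½(690)x² − (0.012)(9.8)x − (0.012)(9.8)(4.4) = 0
345.0x² − 0.1176x − 0.5174 = 0
x = [0.1176 + √(0.01383 + 714.07)]/(2 × 345.0) = 0.03890 m

x = 0.039 m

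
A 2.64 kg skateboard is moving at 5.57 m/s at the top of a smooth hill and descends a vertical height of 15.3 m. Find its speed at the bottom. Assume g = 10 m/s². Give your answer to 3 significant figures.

Energy conservation between the two points: ½mv₀² + mgh = ½mv²
v² = v₀² + 2gh = (5.57)² + 2(10)(15.3) = 337.02
v = √337.02 = 18.36 m/s

v = 18.4 m/s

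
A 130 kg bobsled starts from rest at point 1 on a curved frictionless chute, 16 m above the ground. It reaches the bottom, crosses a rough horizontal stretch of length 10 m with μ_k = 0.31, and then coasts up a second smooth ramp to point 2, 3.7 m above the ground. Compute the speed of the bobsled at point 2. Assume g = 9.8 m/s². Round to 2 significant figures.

v = 13 m/s

Energy at 1: mgh₁ = (130)(9.8)(16) = 20384 J
Friction loss: W_f = μ_k mg d = 3949 J
At 2: ½mv² + mgh₂ = mgh₁ − W_f
½mv² = 20384 − 3949 − 4713.8 = 11721 J
v = √(2 × 11721/130) = 13.43 m/s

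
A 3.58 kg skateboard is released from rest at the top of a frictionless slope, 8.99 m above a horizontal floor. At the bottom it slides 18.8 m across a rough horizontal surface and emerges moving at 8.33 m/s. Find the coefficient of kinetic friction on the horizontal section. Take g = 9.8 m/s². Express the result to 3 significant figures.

Energy bookkeeping (friction removes W_f = μ_k N d):
mgh = ½mv² + μ_k m g d
mgh = 315.41 J; ½mv² = 124.21 J
W_f = 315.41 − 124.21 = 191.2 J
μ_k = W_f/(mg·d) = 191.2/(35.08 × 18.8) = 0.2899

μ_k = 0.290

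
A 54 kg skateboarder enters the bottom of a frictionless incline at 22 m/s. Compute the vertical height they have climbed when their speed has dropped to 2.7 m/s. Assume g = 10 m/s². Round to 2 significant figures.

h = 24 m

Conservation of energy: ½mv₁² = ½mv₂² + mgh
h = (v₁² − v₂²)/(2g) = (22² − 2.7²)/(2 × 10) = 23.84 m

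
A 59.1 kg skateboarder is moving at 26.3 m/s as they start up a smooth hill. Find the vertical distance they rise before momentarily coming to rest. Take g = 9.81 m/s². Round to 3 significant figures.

h = 35.3 m

Setting KE at the bottom equal to PE gained: ½mv² = mgh
h = v²/(2g) = 26.3²/(2 × 9.81) = 35.25 m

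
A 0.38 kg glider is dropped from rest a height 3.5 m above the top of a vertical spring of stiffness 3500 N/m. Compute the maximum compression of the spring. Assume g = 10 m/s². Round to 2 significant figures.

x = 0.088 m

Take the reference level at the top of the uncompressed spring. At max compression the glider has fallen H + x and is momentarily at rest:
mg(H + x) = ½kx²
½(3500)x² − (0.38)(10)x − (0.38)(10)(3.5) = 0
1750x² − 3.800x − 13.30 = 0
x = [3.800 + √(14.44 + 93100)]/(2 × 1750) = 0.08827 m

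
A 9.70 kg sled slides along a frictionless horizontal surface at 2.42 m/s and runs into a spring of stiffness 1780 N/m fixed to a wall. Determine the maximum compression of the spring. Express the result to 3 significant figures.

x = 0.179 m

At max compression the sled is momentarily at rest: ½mv² = ½kx²
x = v√(m/k) = 2.42 × √(9.70/1780) = 0.1786 m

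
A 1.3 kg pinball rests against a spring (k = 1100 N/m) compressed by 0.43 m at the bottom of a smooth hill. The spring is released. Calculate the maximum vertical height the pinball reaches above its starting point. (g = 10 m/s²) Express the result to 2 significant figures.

At maximum height the pinball is at rest, so ½kx² = mgh
h = kx²/(2mg) = (1100)(0.43)²/(2 × 1.3 × 10) = 7.823 m

h = 7.8 m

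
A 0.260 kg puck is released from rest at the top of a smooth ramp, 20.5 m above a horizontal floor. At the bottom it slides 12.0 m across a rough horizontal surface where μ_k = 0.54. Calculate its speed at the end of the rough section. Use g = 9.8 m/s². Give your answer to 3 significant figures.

Energy at the top = energy at the end + work done against friction:
mgh = ½mv² + μ_k m g d
W_f = μ_k mg d = (0.54)(0.260)(9.8)(12.0) = 16.51 J
½mv² = mgh − W_f = 52.234 − 16.51 = 35.723 J
v = √(2 × 35.723/0.260) = 16.58 m/s

v = 16.6 m/s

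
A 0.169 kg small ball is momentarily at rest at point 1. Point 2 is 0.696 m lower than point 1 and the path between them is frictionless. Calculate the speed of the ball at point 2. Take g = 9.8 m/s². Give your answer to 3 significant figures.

v = 3.69 m/s

Mechanical energy is conserved (no friction): mgh = ½mv²
v = √(2gh) = √(2 × 9.8 × 0.696) = √13.642 = 3.693 m/s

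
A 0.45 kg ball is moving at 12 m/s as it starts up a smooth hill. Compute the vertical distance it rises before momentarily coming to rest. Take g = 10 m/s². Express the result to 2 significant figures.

Setting KE at the bottom equal to PE gained: ½mv² = mgh
h = v²/(2g) = 12²/(2 × 10) = 7.200 m

h = 7.2 m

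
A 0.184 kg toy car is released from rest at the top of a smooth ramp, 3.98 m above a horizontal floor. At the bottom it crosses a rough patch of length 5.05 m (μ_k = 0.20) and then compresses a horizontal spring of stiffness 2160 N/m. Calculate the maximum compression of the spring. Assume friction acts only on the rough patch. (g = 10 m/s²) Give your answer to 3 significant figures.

x = 0.0711 m

Initial energy: E₁ = mgh = (0.184)(10)(3.98) = 7.3232 J
Friction removes W_f = μ_k mg d = (0.20)(0.184)(10)(5.05) = 1.858 J
Energy reaching the spring: E = 7.3232 − 1.858 = 5.4648 J
At max compression ½kx² = E ⇒ x = √(2E/k) = √(2 × 5.4648/2160) = 0.07113 m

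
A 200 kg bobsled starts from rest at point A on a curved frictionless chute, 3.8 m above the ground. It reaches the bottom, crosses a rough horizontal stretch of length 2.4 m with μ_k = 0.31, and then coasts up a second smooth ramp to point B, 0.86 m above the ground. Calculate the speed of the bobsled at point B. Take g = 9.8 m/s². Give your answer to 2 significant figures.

v = 6.6 m/s

Energy at A: mgh₁ = (200)(9.8)(3.8) = 7448.0 J
Friction loss: W_f = μ_k mg d = 1458 J
At B: ½mv² + mgh₂ = mgh₁ − W_f
½mv² = 7448.0 − 1458 − 1685.6 = 4304.2 J
v = √(2 × 4304.2/200) = 6.561 m/s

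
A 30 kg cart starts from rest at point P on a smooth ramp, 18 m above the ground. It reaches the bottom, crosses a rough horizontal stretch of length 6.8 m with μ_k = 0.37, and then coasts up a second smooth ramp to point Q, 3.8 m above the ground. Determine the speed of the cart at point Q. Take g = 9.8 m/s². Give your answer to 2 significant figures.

v = 15 m/s

Energy at P: mgh₁ = (30)(9.8)(18) = 5292.0 J
Friction loss: W_f = μ_k mg d = 739.7 J
At Q: ½mv² + mgh₂ = mgh₁ − W_f
½mv² = 5292.0 − 739.7 − 1117.2 = 3435.1 J
v = √(2 × 3435.1/30) = 15.13 m/s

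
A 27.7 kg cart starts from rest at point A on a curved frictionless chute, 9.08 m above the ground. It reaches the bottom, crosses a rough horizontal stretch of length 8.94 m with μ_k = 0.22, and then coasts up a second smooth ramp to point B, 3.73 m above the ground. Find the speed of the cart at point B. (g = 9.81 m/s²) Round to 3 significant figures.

Energy at A: mgh₁ = (27.7)(9.81)(9.08) = 2467.4 J
Friction loss: W_f = μ_k mg d = 534.5 J
At B: ½mv² + mgh₂ = mgh₁ − W_f
½mv² = 2467.4 − 534.5 − 1013.6 = 919.34 J
v = √(2 × 919.34/27.7) = 8.147 m/s

v = 8.15 m/s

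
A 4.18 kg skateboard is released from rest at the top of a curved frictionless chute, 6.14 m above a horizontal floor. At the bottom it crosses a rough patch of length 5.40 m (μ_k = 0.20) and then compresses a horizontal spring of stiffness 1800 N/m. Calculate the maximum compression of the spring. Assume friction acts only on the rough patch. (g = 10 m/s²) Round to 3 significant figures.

Initial energy: E₁ = mgh = (4.18)(10)(6.14) = 256.65 J
Friction removes W_f = μ_k mg d = (0.20)(4.18)(10)(5.40) = 45.14 J
Energy reaching the spring: E = 256.65 − 45.14 = 211.51 J
At max compression ½kx² = E ⇒ x = √(2E/k) = √(2 × 211.51/1800) = 0.4848 m

x = 0.485 m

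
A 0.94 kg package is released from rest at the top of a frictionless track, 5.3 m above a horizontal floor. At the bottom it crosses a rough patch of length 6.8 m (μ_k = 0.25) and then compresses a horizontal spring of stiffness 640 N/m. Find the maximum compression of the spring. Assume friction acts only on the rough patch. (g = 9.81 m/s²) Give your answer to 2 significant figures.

x = 0.32 m

Initial energy: E₁ = mgh = (0.94)(9.81)(5.3) = 48.873 J
Friction removes W_f = μ_k mg d = (0.25)(0.94)(9.81)(6.8) = 15.68 J
Energy reaching the spring: E = 48.873 − 15.68 = 33.197 J
At max compression ½kx² = E ⇒ x = √(2E/k) = √(2 × 33.197/640) = 0.3221 m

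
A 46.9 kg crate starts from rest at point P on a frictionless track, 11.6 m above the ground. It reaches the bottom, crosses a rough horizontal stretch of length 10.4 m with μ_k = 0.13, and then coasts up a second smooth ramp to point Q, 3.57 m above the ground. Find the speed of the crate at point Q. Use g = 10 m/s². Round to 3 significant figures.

v = 11.6 m/s

Energy at P: mgh₁ = (46.9)(10)(11.6) = 5440.4 J
Friction loss: W_f = μ_k mg d = 634.1 J
At Q: ½mv² + mgh₂ = mgh₁ − W_f
½mv² = 5440.4 − 634.1 − 1674.3 = 3132.0 J
v = √(2 × 3132.0/46.9) = 11.56 m/s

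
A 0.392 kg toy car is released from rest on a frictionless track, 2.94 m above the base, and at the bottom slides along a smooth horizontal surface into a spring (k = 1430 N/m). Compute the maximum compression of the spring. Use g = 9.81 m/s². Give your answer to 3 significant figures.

At max compression the car is momentarily at rest: mgh = ½kx²
x = √(2mgh/k) = √(2 × 0.392 × 9.81 × 2.94 / 1430) = 0.1257 m

x = 0.126 m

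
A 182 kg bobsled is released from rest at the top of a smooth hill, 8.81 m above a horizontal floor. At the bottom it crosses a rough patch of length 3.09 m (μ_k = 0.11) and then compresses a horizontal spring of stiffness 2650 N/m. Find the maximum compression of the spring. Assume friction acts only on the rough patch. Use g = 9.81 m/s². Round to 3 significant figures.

x = 3.38 m

Initial energy: E₁ = mgh = (182)(9.81)(8.81) = 15730 J
Friction removes W_f = μ_k mg d = (0.11)(182)(9.81)(3.09) = 606.9 J
Energy reaching the spring: E = 15730 − 606.9 = 15123 J
At max compression ½kx² = E ⇒ x = √(2E/k) = √(2 × 15123/2650) = 3.378 m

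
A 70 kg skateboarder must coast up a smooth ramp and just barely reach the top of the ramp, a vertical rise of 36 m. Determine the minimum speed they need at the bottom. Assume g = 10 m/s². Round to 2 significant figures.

v = 27 m/s

At the top they are momentarily at rest, so all KE converts to PE: ½mv² = mgh
v = √(2gh) = √(2 × 10 × 36) = 26.83 m/s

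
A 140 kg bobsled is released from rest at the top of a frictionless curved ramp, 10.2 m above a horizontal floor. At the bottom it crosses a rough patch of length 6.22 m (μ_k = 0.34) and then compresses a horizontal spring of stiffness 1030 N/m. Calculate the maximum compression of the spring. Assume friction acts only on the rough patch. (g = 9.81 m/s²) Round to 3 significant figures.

x = 4.64 m

Initial energy: E₁ = mgh = (140)(9.81)(10.2) = 14009 J
Friction removes W_f = μ_k mg d = (0.34)(140)(9.81)(6.22) = 2904 J
Energy reaching the spring: E = 14009 − 2904 = 11104 J
At max compression ½kx² = E ⇒ x = √(2E/k) = √(2 × 11104/1030) = 4.643 m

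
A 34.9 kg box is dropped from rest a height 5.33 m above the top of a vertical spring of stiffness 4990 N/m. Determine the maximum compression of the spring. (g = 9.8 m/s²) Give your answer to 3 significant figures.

x = 0.926 m

Let x be the compression. The total drop is H + x, and the box is instantaneously at rest at max compression, so energy conservation gives:
mg(H + x) = ½kx²
½(4990)x² − (34.9)(9.8)x − (34.9)(9.8)(5.33) = 0
2495x² − 342.0x − 1823 = 0
x = [342.0 + √(116978 + 1.8193e+07)]/(2 × 2495) = 0.9261 m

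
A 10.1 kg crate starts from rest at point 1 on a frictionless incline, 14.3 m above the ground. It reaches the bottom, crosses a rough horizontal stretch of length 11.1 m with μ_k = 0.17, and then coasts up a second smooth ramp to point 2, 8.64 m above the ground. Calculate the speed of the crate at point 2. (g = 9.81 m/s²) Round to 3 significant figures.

Energy at 1: mgh₁ = (10.1)(9.81)(14.3) = 1416.9 J
Friction loss: W_f = μ_k mg d = 187.0 J
At 2: ½mv² + mgh₂ = mgh₁ − W_f
½mv² = 1416.9 − 187.0 − 856.06 = 373.83 J
v = √(2 × 373.83/10.1) = 8.604 m/s

v = 8.60 m/s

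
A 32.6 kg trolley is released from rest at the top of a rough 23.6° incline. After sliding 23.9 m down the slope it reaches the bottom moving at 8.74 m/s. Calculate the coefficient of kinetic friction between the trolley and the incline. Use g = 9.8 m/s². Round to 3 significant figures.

mgh = ½mv² + μ_k (mg cosθ) L, with h = L sinθ
mgL sinθ = 3056.9 J; ½mv² = 1245.1 J
W_f = 3056.9 − 1245.1 = 1812 J
μ_k = W_f/(mg cosθ · L) = 1812/(292.8 × 23.9) = 0.2589

μ_k = 0.259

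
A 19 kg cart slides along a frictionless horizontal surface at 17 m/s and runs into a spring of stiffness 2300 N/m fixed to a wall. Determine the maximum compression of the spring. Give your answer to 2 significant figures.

Conservation of energy between contact and max compression: ½mv² = ½kx²
x = v√(m/k) = 17 × √(19/2300) = 1.545 m

x = 1.5 m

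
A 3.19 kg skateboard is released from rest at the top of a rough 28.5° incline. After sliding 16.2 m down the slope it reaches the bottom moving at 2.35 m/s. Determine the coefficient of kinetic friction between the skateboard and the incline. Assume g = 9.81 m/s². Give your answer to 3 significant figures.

The energy dissipated by friction is the PE lost minus the KE gained:
mgL sinθ = 241.90 J; ½mv² = 8.8084 J
W_f = 241.90 − 8.8084 = 233.1 J
μ_k = W_f/(mg cosθ · L) = 233.1/(27.50 × 16.2) = 0.5232

μ_k = 0.523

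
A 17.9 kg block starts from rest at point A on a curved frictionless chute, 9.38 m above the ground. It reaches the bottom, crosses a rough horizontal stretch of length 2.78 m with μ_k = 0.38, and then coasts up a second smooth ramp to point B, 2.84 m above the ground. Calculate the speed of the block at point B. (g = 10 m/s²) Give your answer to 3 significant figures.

v = 10.5 m/s

Energy at A: mgh₁ = (17.9)(10)(9.38) = 1679.0 J
Friction loss: W_f = μ_k mg d = 189.1 J
At B: ½mv² + mgh₂ = mgh₁ − W_f
½mv² = 1679.0 − 189.1 − 508.36 = 981.56 J
v = √(2 × 981.56/17.9) = 10.47 m/s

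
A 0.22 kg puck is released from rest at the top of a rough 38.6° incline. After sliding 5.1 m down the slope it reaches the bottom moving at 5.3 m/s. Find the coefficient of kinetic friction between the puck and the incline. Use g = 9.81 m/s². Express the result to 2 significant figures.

Energy balance down the incline: mg L sinθ − ½mv² = μ_k (mg cosθ) L
mgL sinθ = 6.8669 J; ½mv² = 3.0899 J
W_f = 6.8669 − 3.0899 = 3.777 J
μ_k = W_f/(mg cosθ · L) = 3.777/(1.687 × 5.1) = 0.4391

μ_k = 0.44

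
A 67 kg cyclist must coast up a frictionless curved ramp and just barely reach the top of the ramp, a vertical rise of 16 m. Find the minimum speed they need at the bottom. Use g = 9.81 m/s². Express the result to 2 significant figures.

v = 18 m/s

At the top they are momentarily at rest, so all KE converts to PE: ½mv² = mgh
v = √(2gh) = √(2 × 9.81 × 16) = 17.72 m/s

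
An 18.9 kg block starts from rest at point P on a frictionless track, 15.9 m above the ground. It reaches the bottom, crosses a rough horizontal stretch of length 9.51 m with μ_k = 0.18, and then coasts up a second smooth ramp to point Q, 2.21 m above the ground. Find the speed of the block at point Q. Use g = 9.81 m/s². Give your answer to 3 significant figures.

Energy at P: mgh₁ = (18.9)(9.81)(15.9) = 2948.0 J
Friction loss: W_f = μ_k mg d = 317.4 J
At Q: ½mv² + mgh₂ = mgh₁ − W_f
½mv² = 2948.0 − 317.4 − 409.75 = 2220.9 J
v = √(2 × 2220.9/18.9) = 15.33 m/s

v = 15.3 m/s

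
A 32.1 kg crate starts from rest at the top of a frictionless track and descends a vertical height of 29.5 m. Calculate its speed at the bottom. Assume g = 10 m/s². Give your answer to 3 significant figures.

v = 24.3 m/s

By conservation of mechanical energy, mgh = ½mv²
The mass cancels from both sides.
v = √(2gh) = √(2 × 10 × 29.5) = √590.00 = 24.29 m/s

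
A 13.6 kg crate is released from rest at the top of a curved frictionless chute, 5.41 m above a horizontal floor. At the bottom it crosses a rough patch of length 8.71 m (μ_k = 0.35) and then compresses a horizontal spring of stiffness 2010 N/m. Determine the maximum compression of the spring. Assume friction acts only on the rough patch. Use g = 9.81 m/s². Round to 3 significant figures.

Initial energy: E₁ = mgh = (13.6)(9.81)(5.41) = 721.78 J
Friction removes W_f = μ_k mg d = (0.35)(13.6)(9.81)(8.71) = 406.7 J
Energy reaching the spring: E = 721.78 − 406.7 = 315.06 J
At max compression ½kx² = E ⇒ x = √(2E/k) = √(2 × 315.06/2010) = 0.5599 m

x = 0.560 m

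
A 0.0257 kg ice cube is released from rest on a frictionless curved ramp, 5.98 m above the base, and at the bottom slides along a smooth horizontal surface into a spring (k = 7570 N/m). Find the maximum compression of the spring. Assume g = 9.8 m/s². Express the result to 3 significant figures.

Energy conservation (no friction) from release to max compression: mgh = ½kx²
x = √(2mgh/k) = √(2 × 0.0257 × 9.8 × 5.98 / 7570) = 0.01995 m

x = 0.0199 m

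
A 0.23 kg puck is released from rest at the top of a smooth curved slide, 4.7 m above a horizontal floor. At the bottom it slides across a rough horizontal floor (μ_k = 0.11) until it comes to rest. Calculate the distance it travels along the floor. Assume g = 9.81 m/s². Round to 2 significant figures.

Energy bookkeeping (friction removes W_f = μ_k N d):
At rest all PE has been dissipated by friction: mgh = μ_k m g d
d = h/μ_k = 4.7/0.11 = 42.73 m

d = 43 m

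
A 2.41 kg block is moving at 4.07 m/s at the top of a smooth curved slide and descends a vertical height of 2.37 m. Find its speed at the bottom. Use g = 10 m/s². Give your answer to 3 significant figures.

v = 8.00 m/s

Equating total energy at the two states: ½mv₀² + mgh = ½mv²
v² = v₀² + 2gh = (4.07)² + 2(10)(2.37) = 63.965
v = √63.965 = 7.998 m/s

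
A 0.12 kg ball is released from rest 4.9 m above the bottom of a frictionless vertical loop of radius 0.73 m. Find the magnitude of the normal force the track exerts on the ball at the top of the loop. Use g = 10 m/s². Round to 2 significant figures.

Energy from release to top (height 2r): mgh = ½mv_top² + mg(2r)
v_top² = 2g(h − 2r) = 2(10)(4.9 − 1.460) = 68.800 m²/s²
At the top, both N and weight point toward the centre: N + mg = mv_top²/r
N = m(v_top²/r − g) = 0.12(68.800/0.73 − 10) = 10.11 N

N = 10 N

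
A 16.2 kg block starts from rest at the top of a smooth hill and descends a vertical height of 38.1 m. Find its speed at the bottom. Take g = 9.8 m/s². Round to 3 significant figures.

Mechanical energy is conserved (no friction): mgh = ½mv²
v = √(2gh) = √(2 × 9.8 × 38.1) = √746.76 = 27.33 m/s

v = 27.3 m/s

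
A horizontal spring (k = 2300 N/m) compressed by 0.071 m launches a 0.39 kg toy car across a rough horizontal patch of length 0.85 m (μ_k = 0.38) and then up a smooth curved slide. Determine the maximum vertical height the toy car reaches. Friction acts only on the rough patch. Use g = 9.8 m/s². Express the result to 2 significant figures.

Spring energy: E₀ = ½kx² = ½(2300)(0.071)² = 5.7971 J
Friction: W_f = μ_k mg d = (0.38)(0.39)(9.8)(0.85) = 1.235 J
Energy at base of ramp: E = 5.7971 − 1.235 = 4.5626 J
At max height all remaining energy is PE: mgh = E ⇒ h = E/(mg) = 4.5626/(0.39 × 9.8) = 1.194 m

h = 1.2 m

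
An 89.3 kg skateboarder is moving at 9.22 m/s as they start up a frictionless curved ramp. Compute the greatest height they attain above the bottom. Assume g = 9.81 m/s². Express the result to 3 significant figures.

h = 4.33 m

Setting KE at the bottom equal to PE gained: ½mv² = mgh
h = v²/(2g) = 9.22²/(2 × 9.81) = 4.333 m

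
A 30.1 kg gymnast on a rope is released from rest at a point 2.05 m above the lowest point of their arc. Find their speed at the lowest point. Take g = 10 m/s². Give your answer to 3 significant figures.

v = 6.40 m/s

By conservation of mechanical energy, mgh = ½mv²
v = √(2gh) = √(2 × 10 × 2.05) = √41.000 = 6.403 m/s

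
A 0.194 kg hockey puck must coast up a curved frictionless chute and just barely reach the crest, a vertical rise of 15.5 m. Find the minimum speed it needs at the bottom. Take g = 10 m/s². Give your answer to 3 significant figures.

v = 17.6 m/s

At the top it is momentarily at rest, so all KE converts to PE: ½mv² = mgh
v = √(2gh) = √(2 × 10 × 15.5) = 17.61 m/s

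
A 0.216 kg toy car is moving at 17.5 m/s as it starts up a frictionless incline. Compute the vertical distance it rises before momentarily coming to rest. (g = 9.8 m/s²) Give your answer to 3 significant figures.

By energy conservation, ½mv² = mgh
h = v²/(2g) = 17.5²/(2 × 9.8) = 15.62 m

h = 15.6 m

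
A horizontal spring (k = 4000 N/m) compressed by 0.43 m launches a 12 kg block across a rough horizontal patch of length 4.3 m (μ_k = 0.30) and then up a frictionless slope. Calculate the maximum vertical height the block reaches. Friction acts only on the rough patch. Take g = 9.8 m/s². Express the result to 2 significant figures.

Spring energy: E₀ = ½kx² = ½(4000)(0.43)² = 369.80 J
Friction: W_f = μ_k mg d = (0.30)(12)(9.8)(4.3) = 151.7 J
Energy at base of ramp: E = 369.80 − 151.7 = 218.10 J
At max height all remaining energy is PE: mgh = E ⇒ h = E/(mg) = 218.10/(12 × 9.8) = 1.855 m

h = 1.9 m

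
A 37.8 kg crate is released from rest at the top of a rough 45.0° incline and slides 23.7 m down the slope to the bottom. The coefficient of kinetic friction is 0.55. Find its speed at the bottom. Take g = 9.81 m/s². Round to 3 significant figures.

v = 12.2 m/s

Taking the bottom as reference, mgh = ½mv² + μ_k N L with h = L sinθ, N = mg cosθ:
mgh = mgL sinθ = (37.8)(9.81)(23.7)sin45.0° = 6214.3 J
W_f = μ_k mg cosθ · L = (0.55)(37.8)(9.81)cos45.0°·23.7 = 3418 J
½mv² = 6214.3 − 3418 = 2796.4 J
v = √(2 × 2796.4/37.8) = 12.16 m/s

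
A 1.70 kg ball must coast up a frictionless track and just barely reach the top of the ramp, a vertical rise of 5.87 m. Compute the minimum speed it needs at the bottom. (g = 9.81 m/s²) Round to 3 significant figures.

At the top it is momentarily at rest, so all KE converts to PE: ½mv² = mgh
v = √(2gh) = √(2 × 9.81 × 5.87) = 10.73 m/s

v = 10.7 m/s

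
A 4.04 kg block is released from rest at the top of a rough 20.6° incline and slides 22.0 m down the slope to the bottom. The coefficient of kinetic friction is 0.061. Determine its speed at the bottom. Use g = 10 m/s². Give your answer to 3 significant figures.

Energy: mgh = ½mv² + W_f, with h = L sinθ and W_f = μ_k (mg cosθ) L
mgh = mgL sinθ = (4.04)(10)(22.0)sin20.6° = 312.72 J
W_f = μ_k mg cosθ · L = (0.061)(4.04)(10)cos20.6°·22.0 = 50.75 J
½mv² = 312.72 − 50.75 = 261.97 J
v = √(2 × 261.97/4.04) = 11.39 m/s

v = 11.4 m/s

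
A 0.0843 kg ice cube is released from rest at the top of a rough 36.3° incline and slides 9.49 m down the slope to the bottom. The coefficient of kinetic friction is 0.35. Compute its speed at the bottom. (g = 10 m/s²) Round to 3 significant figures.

v = 7.67 m/s

Taking the bottom as reference, mgh = ½mv² + μ_k N L with h = L sinθ, N = mg cosθ:
mgh = mgL sinθ = (0.0843)(10)(9.49)sin36.3° = 4.7361 J
W_f = μ_k mg cosθ · L = (0.35)(0.0843)(10)cos36.3°·9.49 = 2.257 J
½mv² = 4.7361 − 2.257 = 2.4795 J
v = √(2 × 2.4795/0.0843) = 7.670 m/s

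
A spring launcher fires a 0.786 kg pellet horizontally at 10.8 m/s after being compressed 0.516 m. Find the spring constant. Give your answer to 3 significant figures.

Energy stored in the spring equals the launch KE: ½kx² = ½mv²
k = mv²/x² = (0.786)(10.8)²/(0.516)² = 344.3 N/m

k = 344 N/m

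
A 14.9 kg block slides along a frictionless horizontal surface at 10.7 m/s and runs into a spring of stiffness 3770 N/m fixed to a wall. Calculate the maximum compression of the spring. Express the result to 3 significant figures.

x = 0.673 m

All KE is stored as spring PE at maximum compression: ½mv² = ½kx²
x = v√(m/k) = 10.7 × √(14.9/3770) = 0.6727 m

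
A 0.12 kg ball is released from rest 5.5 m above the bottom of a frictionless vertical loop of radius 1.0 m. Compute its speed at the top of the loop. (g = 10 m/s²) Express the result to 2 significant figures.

v = 8.4 m/s

Energy conservation: mgh = ½mv_top² + mg(2r)
v_top² = 2g(h − 2r) = 2(10)(5.5 − 2.000) = 70.00
v_top = 8.367 m/s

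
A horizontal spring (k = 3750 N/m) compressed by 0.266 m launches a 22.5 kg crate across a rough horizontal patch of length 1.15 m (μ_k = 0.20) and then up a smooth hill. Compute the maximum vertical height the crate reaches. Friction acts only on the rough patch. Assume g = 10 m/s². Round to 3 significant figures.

h = 0.360 m

Spring energy: E₀ = ½kx² = ½(3750)(0.266)² = 132.67 J
Friction: W_f = μ_k mg d = (0.20)(22.5)(10)(1.15) = 51.75 J
Energy at base of ramp: E = 132.67 − 51.75 = 80.918 J
At max height all remaining energy is PE: mgh = E ⇒ h = E/(mg) = 80.918/(22.5 × 10) = 0.3596 m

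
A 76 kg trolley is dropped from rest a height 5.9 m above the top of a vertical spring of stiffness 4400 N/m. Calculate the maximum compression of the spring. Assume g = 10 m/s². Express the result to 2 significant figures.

x = 1.6 m

Measuring PE from the top of the relaxed spring, at max compression the trolley has dropped H + x with zero KE, so:
mg(H + x) = ½kx²
½(4400)x² − (76)(10)x − (76)(10)(5.9) = 0
2200x² − 760.0x − 4484 = 0
x = [760.0 + √(577600 + 3.9459e+07)]/(2 × 2200) = 1.611 m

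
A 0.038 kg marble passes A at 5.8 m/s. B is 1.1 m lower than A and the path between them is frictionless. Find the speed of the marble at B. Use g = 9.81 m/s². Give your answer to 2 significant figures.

v = 7.4 m/s

Mechanical energy is conserved (no friction): ½mv₀² + mgh = ½mv²
v² = v₀² + 2gh = (5.8)² + 2(9.81)(1.1) = 55.222
v = √55.222 = 7.431 m/s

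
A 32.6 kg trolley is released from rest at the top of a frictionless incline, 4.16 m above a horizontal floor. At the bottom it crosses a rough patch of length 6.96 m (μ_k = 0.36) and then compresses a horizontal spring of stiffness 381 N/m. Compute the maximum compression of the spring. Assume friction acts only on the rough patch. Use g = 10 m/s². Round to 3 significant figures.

Initial energy: E₁ = mgh = (32.6)(10)(4.16) = 1356.2 J
Friction removes W_f = μ_k mg d = (0.36)(32.6)(10)(6.96) = 816.8 J
Energy reaching the spring: E = 1356.2 − 816.8 = 539.33 J
At max compression ½kx² = E ⇒ x = √(2E/k) = √(2 × 539.33/381) = 1.683 m

x = 1.68 m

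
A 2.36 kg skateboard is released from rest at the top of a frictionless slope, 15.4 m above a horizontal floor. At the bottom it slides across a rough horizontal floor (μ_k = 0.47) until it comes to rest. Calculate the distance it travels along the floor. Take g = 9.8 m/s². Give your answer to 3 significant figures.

d = 32.8 m

Applying the work–energy principle:
At rest all PE has been dissipated by friction: mgh = μ_k m g d
d = h/μ_k = 15.4/0.47 = 32.77 m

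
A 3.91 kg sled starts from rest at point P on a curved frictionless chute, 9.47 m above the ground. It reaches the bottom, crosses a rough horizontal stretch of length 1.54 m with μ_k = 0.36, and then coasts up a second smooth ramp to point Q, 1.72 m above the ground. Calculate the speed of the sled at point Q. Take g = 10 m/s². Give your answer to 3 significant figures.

Energy at P: mgh₁ = (3.91)(10)(9.47) = 370.28 J
Friction loss: W_f = μ_k mg d = 21.68 J
At Q: ½mv² + mgh₂ = mgh₁ − W_f
½mv² = 370.28 − 21.68 − 67.252 = 281.35 J
v = √(2 × 281.35/3.91) = 12.00 m/s

v = 12.0 m/s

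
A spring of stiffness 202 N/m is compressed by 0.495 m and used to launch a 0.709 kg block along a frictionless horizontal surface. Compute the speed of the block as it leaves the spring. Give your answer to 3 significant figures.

Conservation of energy: ½kx² = ½mv²
v = x√(k/m) = 0.495 × √(202/0.709) = 8.355 m/s

v = 8.36 m/s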